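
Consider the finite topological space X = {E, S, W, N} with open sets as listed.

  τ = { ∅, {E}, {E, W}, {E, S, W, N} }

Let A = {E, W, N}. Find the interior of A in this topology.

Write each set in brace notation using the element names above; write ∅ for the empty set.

interior: largest open inside A is {E, W} (from ∅, {E}, {E, W})

{E, W}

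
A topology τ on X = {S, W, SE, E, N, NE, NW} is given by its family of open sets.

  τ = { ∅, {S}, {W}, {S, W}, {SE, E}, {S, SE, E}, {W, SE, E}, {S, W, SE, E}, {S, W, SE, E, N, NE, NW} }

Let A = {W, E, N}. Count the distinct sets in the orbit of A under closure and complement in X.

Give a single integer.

10

closure: X∖int(X∖A) = X∖{S} = {W, SE, E, N, NE, NW}
Let k=closure and c=complement:
  1. A     = {W, E, N}
  2. kA    = {W, SE, E, N, NE, NW}
  3. cA    = {S, SE, NE, NW}
  4. ckA   = {S}
  5. kcA   = {S, SE, E, N, NE, NW}
  6. kckA  = {S, N, NE, NW}
  7. ckcA  = {W}
  8. ckckA = {W, SE, E}
  9. kckcA = {W, N, NE, NW}
  10. ckckcA = {S, SE, E}
— saturated at 10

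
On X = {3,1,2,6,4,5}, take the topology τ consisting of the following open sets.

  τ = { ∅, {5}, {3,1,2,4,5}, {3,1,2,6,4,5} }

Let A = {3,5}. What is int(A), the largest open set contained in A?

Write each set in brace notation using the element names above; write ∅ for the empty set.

interior: largest open inside A is {5} (from ∅, {5})

{5}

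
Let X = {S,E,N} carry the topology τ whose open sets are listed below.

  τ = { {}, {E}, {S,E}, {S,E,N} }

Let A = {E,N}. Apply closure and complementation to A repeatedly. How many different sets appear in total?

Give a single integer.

6

X∖A={S}, int(X∖A)={}, hence cl(A)={S,E,N}
Orbit (k=closure, c=complement):
  1. A     = {E,N}
  2. kA    = {S,E,N}
  3. cA    = {S}
  4. ckA   = {}
  5. kcA   = {S,N}
  6. ckcA  = {E}
(closed under both — stop)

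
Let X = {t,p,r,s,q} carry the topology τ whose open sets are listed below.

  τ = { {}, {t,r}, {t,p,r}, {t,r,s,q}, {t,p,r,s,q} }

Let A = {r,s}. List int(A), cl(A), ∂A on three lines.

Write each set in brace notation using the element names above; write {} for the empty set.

int(A) = {}
cl(A)  = {t,p,r,s,q}
∂A     = {t,p,r,s,q}

interior: largest open inside A is {} (from {})
cl via duality: int({t,p,q}) = {}, so X∖{} = {t,p,r,s,q}
cl∖int = {t,p,r,s,q}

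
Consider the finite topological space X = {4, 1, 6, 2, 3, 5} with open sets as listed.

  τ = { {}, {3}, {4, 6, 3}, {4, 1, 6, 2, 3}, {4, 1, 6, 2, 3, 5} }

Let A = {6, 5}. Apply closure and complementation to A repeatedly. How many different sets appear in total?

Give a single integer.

closure: X∖int(X∖A) = X∖{3} = {4, 1, 6, 2, 5}
Let k=closure and c=complement:
  1. A     = {6, 5}
  2. kA    = {4, 1, 6, 2, 5}
  3. cA    = {4, 1, 2, 3}
  4. ckA   = {3}
  5. kcA   = {4, 1, 6, 2, 3, 5}
  6. ckcA  = {}
— saturated at 6

6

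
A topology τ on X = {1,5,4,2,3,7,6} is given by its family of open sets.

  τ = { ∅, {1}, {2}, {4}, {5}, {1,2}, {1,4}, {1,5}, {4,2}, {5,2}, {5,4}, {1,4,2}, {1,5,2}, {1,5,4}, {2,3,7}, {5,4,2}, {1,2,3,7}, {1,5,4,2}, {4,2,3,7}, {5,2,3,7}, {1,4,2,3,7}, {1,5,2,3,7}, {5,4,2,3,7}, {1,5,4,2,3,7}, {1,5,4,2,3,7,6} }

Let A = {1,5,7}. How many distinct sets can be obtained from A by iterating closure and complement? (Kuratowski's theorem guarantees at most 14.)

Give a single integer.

8

complement {4,2,3,6}; its interior {4,2}; cl(A) = X∖{4,2} = {1,5,3,7,6}
With k = closure, c = complement:
  1. A     = {1,5,7}
  2. kA    = {1,5,3,7,6}
  3. cA    = {4,2,3,6}
  4. ckA   = {4,2}
  5. kcA   = {4,2,3,7,6}
  6. ckcA  = {1,5}
  7. kckcA = {1,5,6}
  8. ckckcA = {4,2,3,7}
k, c of each give nothing new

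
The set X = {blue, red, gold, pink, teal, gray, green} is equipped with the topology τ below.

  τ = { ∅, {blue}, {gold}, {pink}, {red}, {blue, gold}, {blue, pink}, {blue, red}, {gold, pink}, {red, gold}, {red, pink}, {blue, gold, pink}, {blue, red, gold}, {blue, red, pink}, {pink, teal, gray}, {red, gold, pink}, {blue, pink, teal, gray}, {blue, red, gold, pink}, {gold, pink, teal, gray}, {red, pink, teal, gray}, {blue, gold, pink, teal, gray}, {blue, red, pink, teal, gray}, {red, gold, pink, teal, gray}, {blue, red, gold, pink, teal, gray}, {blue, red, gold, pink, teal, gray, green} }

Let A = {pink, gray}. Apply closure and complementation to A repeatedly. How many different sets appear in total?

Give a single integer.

8

cl via duality: int({blue, red, gold, teal, green}) = {blue, red, gold}, so X∖{blue, red, gold} = {pink, teal, gray, green}
Write k for closure, c for complement:
  1. A     = {pink, gray}
  2. kA    = {pink, teal, gray, green}
  3. cA    = {blue, red, gold, teal, green}
  4. ckA   = {blue, red, gold}
  5. kcA   = {blue, red, gold, teal, gray, green}
  6. kckA  = {blue, red, gold, green}
  7. ckcA  = {pink}
  8. ckckA = {pink, teal, gray}
applying k or c yields no new set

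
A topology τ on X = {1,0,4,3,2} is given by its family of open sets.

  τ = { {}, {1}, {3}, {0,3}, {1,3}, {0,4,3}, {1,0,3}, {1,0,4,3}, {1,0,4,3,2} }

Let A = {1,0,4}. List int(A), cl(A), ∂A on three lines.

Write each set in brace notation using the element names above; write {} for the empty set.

interior: largest open inside A is {1} (from {}, {1})
cl via duality: int({3,2}) = {3}, so X∖{3} = {1,0,4,2}
cl∖int = {0,4,2}

int(A) = {1}
cl(A)  = {1,0,4,2}
∂A     = {0,4,2}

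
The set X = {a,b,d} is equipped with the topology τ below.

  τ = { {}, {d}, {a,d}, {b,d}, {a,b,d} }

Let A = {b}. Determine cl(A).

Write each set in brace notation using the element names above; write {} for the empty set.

{b}

X∖A={a,d}, int(X∖A)={a,d}, hence cl(A)={b}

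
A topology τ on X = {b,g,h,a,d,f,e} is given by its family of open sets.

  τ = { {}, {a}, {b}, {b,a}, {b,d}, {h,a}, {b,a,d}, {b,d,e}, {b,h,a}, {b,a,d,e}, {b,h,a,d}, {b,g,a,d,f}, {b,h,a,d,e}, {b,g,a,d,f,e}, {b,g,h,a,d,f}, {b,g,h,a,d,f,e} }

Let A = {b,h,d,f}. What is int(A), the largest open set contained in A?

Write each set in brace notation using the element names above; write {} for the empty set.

open subsets of A: {}, {b}, {b,d}; so int(A) = {b,d}

{b,d}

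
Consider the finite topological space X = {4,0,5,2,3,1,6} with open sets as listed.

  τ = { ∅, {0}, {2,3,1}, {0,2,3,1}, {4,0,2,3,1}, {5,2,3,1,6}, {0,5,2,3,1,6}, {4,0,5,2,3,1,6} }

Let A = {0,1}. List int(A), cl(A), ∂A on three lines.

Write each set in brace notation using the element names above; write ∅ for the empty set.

int(A) = {0}
cl(A)  = {4,0,5,2,3,1,6}
∂A     = {4,5,2,3,1,6}

open subsets of A: ∅, {0}; so int(A) = {0}
closure: X∖int(X∖A) = X∖∅ = {4,0,5,2,3,1,6}
∂A = {4,0,5,2,3,1,6} minus {0} = {4,5,2,3,1,6}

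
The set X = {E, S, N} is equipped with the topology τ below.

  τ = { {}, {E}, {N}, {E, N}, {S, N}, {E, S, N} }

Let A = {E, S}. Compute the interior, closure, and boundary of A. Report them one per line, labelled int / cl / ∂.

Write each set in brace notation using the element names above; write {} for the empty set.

int(A) = {E}
cl(A)  = {E, S}
∂A     = {S}

open subsets of A: {}, {E}; so int(A) = {E}
closure: X∖int(X∖A) = X∖{N} = {E, S}
∂A = {E, S} minus {E} = {S}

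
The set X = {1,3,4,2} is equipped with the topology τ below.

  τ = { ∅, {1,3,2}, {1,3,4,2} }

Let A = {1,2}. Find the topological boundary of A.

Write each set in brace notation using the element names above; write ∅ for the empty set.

opens ⊆ A: ∅; union → int = ∅
complement {3,4}; its interior ∅; cl(A) = X∖∅ = {1,3,4,2}
boundary = {1,3,4,2} ∖ ∅ = {1,3,4,2}

{1,3,4,2}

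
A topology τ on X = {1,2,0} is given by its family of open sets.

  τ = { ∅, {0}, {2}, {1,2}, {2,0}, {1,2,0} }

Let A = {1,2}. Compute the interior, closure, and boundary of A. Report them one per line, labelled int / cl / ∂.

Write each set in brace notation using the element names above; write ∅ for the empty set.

opens ⊆ A: ∅, {2}, {1,2}; union → int = {1,2}
complement {0}; its interior {0}; cl(A) = X∖{0} = {1,2}
boundary = {1,2} ∖ {1,2} = ∅

int(A) = {1,2}
cl(A)  = {1,2}
∂A     = ∅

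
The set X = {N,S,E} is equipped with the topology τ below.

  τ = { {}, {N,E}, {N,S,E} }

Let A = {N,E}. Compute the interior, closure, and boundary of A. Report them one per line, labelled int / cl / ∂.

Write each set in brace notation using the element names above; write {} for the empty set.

opens ⊆ A: {}, {N,E}; union → int = {N,E}
complement {S}; its interior {}; cl(A) = X∖{} = {N,S,E}
boundary = {N,S,E} ∖ {N,E} = {S}

int(A) = {N,E}
cl(A)  = {N,S,E}
∂A     = {S}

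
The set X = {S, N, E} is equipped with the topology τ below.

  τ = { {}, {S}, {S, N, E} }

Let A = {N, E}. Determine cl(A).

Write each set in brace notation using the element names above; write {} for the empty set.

{N, E}

closure: X∖int(X∖A) = X∖{S} = {N, E}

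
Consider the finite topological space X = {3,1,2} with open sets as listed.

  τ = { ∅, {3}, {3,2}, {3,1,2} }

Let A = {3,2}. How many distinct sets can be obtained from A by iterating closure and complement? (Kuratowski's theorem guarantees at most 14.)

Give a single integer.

4

cl via duality: int({1}) = ∅, so X∖∅ = {3,1,2}
Write k for closure, c for complement:
  1. A     = {3,2}
  2. kA    = {3,1,2}
  3. cA    = {1}
  4. ckA   = ∅
applying k or c yields no new set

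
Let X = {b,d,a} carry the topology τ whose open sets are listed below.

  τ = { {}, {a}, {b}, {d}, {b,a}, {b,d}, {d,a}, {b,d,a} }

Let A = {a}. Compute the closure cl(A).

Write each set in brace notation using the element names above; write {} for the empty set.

{a}

closure: X∖int(X∖A) = X∖{b,d} = {a}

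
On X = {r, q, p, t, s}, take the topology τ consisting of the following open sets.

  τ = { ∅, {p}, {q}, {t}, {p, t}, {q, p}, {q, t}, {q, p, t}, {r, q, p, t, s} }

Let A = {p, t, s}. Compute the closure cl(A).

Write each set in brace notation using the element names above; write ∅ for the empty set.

X∖A={r, q}, int(X∖A)={q}, hence cl(A)={r, p, t, s}

{r, p, t, s}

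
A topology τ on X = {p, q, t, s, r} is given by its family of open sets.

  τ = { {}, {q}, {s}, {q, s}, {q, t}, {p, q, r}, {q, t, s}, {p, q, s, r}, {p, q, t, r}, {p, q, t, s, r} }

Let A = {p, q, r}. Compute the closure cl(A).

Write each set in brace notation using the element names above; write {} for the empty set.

closure: X∖int(X∖A) = X∖{s} = {p, q, t, r}

{p, q, t, r}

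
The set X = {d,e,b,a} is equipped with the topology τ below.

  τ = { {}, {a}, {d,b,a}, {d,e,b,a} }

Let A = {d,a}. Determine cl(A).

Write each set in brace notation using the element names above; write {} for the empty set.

{d,e,b,a}

complement {e,b}; its interior {}; cl(A) = X∖{} = {d,e,b,a}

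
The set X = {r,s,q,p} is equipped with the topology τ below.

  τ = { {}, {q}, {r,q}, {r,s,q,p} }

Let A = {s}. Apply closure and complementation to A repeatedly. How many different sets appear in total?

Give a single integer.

closure: X∖int(X∖A) = X∖{r,q} = {s,p}
Let k=closure and c=complement:
  1. A     = {s}
  2. kA    = {s,p}
  3. cA    = {r,q,p}
  4. ckA   = {r,q}
  5. kcA   = {r,s,q,p}
  6. ckcA  = {}
— saturated at 6

6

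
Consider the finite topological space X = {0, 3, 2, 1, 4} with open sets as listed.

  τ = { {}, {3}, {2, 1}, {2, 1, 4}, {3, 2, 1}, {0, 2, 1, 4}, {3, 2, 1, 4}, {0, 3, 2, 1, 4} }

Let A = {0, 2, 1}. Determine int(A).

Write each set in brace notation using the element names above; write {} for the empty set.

{2, 1}

open subsets of A: {}, {2, 1}; so int(A) = {2, 1}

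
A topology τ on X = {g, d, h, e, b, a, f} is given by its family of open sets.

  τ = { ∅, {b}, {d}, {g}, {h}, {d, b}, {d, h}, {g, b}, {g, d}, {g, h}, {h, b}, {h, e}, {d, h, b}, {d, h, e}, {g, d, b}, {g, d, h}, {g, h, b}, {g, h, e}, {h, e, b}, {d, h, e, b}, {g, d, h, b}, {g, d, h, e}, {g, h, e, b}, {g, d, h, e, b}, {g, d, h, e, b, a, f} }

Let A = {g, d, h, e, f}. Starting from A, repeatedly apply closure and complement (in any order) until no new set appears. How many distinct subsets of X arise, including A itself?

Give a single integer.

complement {b, a}; its interior {b}; cl(A) = X∖{b} = {g, d, h, e, a, f}
With k = closure, c = complement:
  1. A     = {g, d, h, e, f}
  2. kA    = {g, d, h, e, a, f}
  3. cA    = {b, a}
  4. ckA   = {b}
  5. kcA   = {b, a, f}
  6. ckcA  = {g, d, h, e}
k, c of each give nothing new

6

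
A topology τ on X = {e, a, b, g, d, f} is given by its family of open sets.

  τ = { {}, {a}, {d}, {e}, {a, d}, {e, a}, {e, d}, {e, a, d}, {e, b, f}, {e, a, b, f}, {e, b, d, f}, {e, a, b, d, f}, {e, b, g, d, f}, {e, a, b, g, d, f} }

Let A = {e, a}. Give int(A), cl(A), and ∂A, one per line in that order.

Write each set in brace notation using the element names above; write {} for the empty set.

interior: largest open inside A is {e, a} (from {}, {e}, {a}, {e, a})
cl via duality: int({b, g, d, f}) = {d}, so X∖{d} = {e, a, b, g, f}
cl∖int = {b, g, f}

int(A) = {e, a}
cl(A)  = {e, a, b, g, f}
∂A     = {b, g, f}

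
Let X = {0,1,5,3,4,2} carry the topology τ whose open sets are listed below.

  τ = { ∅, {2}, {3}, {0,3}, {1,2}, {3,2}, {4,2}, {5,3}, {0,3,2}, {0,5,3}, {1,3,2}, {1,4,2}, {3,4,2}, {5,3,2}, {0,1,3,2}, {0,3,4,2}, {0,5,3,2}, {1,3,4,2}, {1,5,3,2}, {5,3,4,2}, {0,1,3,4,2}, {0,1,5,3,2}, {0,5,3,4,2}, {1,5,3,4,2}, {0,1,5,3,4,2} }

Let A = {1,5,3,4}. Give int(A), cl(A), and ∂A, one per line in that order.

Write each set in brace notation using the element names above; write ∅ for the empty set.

int(A) = {5,3}
cl(A)  = {0,1,5,3,4}
∂A     = {0,1,4}

interior: largest open inside A is {5,3} (from ∅, {3}, {5,3})
cl via duality: int({0,2}) = {2}, so X∖{2} = {0,1,5,3,4}
cl∖int = {0,1,4}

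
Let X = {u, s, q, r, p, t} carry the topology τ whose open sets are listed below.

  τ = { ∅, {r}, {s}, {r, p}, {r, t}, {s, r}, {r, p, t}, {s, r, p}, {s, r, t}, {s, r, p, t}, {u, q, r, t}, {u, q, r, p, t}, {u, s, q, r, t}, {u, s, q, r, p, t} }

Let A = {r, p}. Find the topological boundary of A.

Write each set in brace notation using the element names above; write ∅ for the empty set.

interior: largest open inside A is {r, p} (from ∅, {r}, {r, p})
cl via duality: int({u, s, q, t}) = {s}, so X∖{s} = {u, q, r, p, t}
cl∖int = {u, q, t}

{u, q, t}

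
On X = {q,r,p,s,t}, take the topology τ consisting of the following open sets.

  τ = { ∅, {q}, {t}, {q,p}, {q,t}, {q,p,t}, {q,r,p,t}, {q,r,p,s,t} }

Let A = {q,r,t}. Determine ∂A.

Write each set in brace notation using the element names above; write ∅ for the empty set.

{r,p,s}

open subsets of A: ∅, {t}, {q}, {q,t}; so int(A) = {q,t}
closure: X∖int(X∖A) = X∖∅ = {q,r,p,s,t}
∂A = {q,r,p,s,t} minus {q,t} = {r,p,s}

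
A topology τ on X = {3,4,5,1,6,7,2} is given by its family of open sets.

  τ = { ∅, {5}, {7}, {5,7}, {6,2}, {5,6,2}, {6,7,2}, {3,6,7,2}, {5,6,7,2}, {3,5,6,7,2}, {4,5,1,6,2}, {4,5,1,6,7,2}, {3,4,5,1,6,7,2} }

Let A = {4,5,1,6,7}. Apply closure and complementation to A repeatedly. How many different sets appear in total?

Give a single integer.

8

complement {3,2}; its interior ∅; cl(A) = X∖∅ = {3,4,5,1,6,7,2}
With k = closure, c = complement:
  1. A     = {4,5,1,6,7}
  2. kA    = {3,4,5,1,6,7,2}
  3. cA    = {3,2}
  4. ckA   = ∅
  5. kcA   = {3,4,1,6,2}
  6. ckcA  = {5,7}
  7. kckcA = {3,4,5,1,7}
  8. ckckcA = {6,2}
k, c of each give nothing new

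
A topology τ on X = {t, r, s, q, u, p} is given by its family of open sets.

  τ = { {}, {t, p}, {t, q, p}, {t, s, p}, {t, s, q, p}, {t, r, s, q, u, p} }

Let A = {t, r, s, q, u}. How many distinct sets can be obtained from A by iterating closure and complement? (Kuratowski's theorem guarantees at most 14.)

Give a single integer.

complement {p}; its interior {}; cl(A) = X∖{} = {t, r, s, q, u, p}
With k = closure, c = complement:
  1. A     = {t, r, s, q, u}
  2. kA    = {t, r, s, q, u, p}
  3. cA    = {p}
  4. ckA   = {}
k, c of each give nothing new

4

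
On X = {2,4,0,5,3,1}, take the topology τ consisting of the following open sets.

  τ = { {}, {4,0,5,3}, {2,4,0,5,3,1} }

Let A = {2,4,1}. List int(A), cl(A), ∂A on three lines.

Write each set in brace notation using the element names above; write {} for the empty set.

int(A) = {}
cl(A)  = {2,4,0,5,3,1}
∂A     = {2,4,0,5,3,1}

open subsets of A: {}; so int(A) = {}
closure: X∖int(X∖A) = X∖{} = {2,4,0,5,3,1}
∂A = {2,4,0,5,3,1} minus {} = {2,4,0,5,3,1}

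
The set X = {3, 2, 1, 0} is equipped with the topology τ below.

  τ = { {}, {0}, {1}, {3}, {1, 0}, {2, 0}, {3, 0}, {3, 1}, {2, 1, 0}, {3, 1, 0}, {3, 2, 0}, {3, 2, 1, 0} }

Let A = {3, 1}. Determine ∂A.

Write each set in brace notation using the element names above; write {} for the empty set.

U open, U⊆A: {}, {3}, {1}, {3, 1}. int(A) = ⋃ = {3, 1}
X∖A={2, 0}, int(X∖A)={2, 0}, hence cl(A)={3, 1}
∂A: remove int from cl → {}

{}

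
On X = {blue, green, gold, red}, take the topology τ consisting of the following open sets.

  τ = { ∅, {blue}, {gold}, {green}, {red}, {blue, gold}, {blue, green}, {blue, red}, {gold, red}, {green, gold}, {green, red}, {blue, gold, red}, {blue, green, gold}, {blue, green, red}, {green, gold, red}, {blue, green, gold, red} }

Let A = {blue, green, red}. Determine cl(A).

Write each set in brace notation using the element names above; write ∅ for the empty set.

closure: X∖int(X∖A) = X∖{gold} = {blue, green, red}

{blue, green, red}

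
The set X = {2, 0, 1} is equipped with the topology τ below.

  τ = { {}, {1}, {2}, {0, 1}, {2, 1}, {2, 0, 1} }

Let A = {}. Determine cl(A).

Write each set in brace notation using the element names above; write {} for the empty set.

cl via duality: int({2, 0, 1}) = {2, 0, 1}, so X∖{2, 0, 1} = {}

{}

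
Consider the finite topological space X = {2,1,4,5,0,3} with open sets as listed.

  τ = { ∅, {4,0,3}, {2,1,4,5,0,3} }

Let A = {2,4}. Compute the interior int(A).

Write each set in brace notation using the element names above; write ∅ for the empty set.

∅

opens ⊆ A: ∅; union → int = ∅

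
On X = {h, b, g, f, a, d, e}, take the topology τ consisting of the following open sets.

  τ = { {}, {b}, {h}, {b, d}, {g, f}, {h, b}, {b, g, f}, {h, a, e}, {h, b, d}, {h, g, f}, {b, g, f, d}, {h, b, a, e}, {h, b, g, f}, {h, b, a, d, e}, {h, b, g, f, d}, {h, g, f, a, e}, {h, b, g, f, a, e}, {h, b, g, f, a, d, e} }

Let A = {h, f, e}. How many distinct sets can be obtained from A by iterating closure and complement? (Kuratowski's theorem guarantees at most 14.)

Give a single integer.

complement {b, g, a, d}; its interior {b, d}; cl(A) = X∖{b, d} = {h, g, f, a, e}
With k = closure, c = complement:
  1. A     = {h, f, e}
  2. kA    = {h, g, f, a, e}
  3. cA    = {b, g, a, d}
  4. ckA   = {b, d}
  5. kcA   = {b, g, f, a, d, e}
  6. ckcA  = {h}
  7. kckcA = {h, a, e}
  8. ckckcA = {b, g, f, d}
k, c of each give nothing new

8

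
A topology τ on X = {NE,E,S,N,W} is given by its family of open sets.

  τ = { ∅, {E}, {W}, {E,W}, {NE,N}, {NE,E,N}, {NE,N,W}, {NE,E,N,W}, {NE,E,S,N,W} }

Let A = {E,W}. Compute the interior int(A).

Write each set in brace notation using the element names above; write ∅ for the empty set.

interior: largest open inside A is {E,W} (from ∅, {E}, {W}, {E,W})

{E,W}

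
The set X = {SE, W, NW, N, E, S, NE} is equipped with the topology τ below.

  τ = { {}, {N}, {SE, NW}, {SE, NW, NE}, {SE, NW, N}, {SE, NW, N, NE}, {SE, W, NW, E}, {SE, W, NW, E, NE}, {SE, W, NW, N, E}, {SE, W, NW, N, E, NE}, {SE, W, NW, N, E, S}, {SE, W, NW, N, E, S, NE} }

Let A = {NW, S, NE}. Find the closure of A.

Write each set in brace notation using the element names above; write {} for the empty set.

{SE, W, NW, E, S, NE}

X∖A={SE, W, N, E}, int(X∖A)={N}, hence cl(A)={SE, W, NW, E, S, NE}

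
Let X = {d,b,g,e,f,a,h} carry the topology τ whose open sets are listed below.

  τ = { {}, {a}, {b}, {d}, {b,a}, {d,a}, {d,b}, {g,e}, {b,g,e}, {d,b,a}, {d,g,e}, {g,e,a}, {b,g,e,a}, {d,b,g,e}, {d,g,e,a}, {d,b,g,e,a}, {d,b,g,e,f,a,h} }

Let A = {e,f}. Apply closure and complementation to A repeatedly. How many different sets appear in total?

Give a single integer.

8

complement {d,b,g,a,h}; its interior {d,b,a}; cl(A) = X∖{d,b,a} = {g,e,f,h}
With k = closure, c = complement:
  1. A     = {e,f}
  2. kA    = {g,e,f,h}
  3. cA    = {d,b,g,a,h}
  4. ckA   = {d,b,a}
  5. kcA   = {d,b,g,e,f,a,h}
  6. kckA  = {d,b,f,a,h}
  7. ckcA  = {}
  8. ckckA = {g,e}
k, c of each give nothing new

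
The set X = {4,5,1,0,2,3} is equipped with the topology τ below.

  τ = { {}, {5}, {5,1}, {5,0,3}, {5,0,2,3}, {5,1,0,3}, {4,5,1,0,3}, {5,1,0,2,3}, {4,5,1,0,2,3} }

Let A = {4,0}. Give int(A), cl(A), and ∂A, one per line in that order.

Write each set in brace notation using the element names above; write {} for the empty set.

int(A) = {}
cl(A)  = {4,0,2,3}
∂A     = {4,0,2,3}

opens ⊆ A: {}; union → int = {}
complement {5,1,2,3}; its interior {5,1}; cl(A) = X∖{5,1} = {4,0,2,3}
boundary = {4,0,2,3} ∖ {} = {4,0,2,3}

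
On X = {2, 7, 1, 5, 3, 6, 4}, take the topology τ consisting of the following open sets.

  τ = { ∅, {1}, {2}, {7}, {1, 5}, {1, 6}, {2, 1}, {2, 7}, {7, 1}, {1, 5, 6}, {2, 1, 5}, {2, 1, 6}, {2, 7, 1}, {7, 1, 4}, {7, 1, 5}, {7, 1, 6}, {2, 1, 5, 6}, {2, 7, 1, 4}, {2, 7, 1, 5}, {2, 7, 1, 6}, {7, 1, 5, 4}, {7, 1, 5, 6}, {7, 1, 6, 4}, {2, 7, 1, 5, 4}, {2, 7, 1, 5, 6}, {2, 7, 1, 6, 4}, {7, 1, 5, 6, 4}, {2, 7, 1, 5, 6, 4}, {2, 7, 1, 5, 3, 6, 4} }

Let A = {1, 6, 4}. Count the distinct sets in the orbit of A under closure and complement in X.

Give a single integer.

cl via duality: int({2, 7, 5, 3}) = {2, 7}, so X∖{2, 7} = {1, 5, 3, 6, 4}
Write k for closure, c for complement:
  1. A     = {1, 6, 4}
  2. kA    = {1, 5, 3, 6, 4}
  3. cA    = {2, 7, 5, 3}
  4. ckA   = {2, 7}
  5. kcA   = {2, 7, 5, 3, 4}
  6. kckA  = {2, 7, 3, 4}
  7. ckcA  = {1, 6}
  8. ckckA = {1, 5, 6}
applying k or c yields no new set

8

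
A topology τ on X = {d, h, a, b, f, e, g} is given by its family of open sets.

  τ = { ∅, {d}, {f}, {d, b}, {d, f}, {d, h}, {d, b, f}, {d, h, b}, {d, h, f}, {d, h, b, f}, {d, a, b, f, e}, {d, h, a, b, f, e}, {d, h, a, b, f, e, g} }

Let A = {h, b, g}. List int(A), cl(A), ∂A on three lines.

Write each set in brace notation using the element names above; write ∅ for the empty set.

open subsets of A: ∅; so int(A) = ∅
closure: X∖int(X∖A) = X∖{d, f} = {h, a, b, e, g}
∂A = {h, a, b, e, g} minus ∅ = {h, a, b, e, g}

int(A) = ∅
cl(A)  = {h, a, b, e, g}
∂A     = {h, a, b, e, g}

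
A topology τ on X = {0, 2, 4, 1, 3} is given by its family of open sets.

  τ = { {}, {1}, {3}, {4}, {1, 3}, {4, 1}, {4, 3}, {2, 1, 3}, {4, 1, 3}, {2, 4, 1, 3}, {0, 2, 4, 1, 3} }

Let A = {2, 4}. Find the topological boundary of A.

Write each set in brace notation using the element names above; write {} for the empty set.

U open, U⊆A: {}, {4}. int(A) = ⋃ = {4}
X∖A={0, 1, 3}, int(X∖A)={1, 3}, hence cl(A)={0, 2, 4}
∂A: remove int from cl → {0, 2}

{0, 2}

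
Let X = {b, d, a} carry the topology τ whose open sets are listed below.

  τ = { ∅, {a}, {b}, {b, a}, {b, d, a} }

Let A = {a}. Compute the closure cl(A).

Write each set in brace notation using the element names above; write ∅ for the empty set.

X∖A={b, d}, int(X∖A)={b}, hence cl(A)={d, a}

{d, a}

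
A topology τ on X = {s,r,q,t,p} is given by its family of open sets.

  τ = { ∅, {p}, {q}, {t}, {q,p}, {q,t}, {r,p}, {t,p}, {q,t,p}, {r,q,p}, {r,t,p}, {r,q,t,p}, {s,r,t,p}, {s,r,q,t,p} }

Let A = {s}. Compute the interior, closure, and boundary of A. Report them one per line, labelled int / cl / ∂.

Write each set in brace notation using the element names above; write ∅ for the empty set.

int(A) = ∅
cl(A)  = {s}
∂A     = {s}

U open, U⊆A: ∅. int(A) = ⋃ = ∅
X∖A={r,q,t,p}, int(X∖A)={r,q,t,p}, hence cl(A)={s}
∂A: remove int from cl → {s}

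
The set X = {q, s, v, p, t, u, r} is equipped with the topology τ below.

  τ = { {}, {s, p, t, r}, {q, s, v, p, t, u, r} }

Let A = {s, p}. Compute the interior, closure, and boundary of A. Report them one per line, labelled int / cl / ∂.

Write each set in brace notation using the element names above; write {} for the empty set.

int(A) = {}
cl(A)  = {q, s, v, p, t, u, r}
∂A     = {q, s, v, p, t, u, r}

U open, U⊆A: {}. int(A) = ⋃ = {}
X∖A={q, v, t, u, r}, int(X∖A)={}, hence cl(A)={q, s, v, p, t, u, r}
∂A: remove int from cl → {q, s, v, p, t, u, r}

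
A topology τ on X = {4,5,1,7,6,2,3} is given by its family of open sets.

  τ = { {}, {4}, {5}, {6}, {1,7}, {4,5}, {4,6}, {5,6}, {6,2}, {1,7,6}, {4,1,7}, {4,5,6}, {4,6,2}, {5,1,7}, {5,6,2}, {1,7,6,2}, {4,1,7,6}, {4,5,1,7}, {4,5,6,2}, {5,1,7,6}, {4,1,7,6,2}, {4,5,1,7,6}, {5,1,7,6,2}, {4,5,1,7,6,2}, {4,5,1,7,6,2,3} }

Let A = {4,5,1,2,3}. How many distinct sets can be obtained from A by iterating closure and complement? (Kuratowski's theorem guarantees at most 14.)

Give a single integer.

12

cl via duality: int({7,6}) = {6}, so X∖{6} = {4,5,1,7,2,3}
Write k for closure, c for complement:
  1. A     = {4,5,1,2,3}
  2. kA    = {4,5,1,7,2,3}
  3. cA    = {7,6}
  4. ckA   = {6}
  5. kcA   = {1,7,6,2,3}
  6. kckA  = {6,2,3}
  7. ckcA  = {4,5}
  8. ckckA = {4,5,1,7}
  9. kckcA = {4,5,3}
  10. kckckA = {4,5,1,7,3}
  11. ckckcA = {1,7,6,2}
  12. ckckckA = {6,2}
applying k or c yields no new set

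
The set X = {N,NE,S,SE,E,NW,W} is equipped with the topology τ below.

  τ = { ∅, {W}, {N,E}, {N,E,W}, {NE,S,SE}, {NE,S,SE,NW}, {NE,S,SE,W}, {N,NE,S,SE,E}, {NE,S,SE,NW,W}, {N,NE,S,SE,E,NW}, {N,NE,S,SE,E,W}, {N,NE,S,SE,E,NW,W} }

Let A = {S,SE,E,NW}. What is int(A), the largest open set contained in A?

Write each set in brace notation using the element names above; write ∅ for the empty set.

∅

open subsets of A: ∅; so int(A) = ∅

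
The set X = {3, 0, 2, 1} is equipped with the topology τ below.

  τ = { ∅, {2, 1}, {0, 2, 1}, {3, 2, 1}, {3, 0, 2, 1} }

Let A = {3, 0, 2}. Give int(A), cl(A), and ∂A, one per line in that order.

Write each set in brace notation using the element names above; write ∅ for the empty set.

opens ⊆ A: ∅; union → int = ∅
complement {1}; its interior ∅; cl(A) = X∖∅ = {3, 0, 2, 1}
boundary = {3, 0, 2, 1} ∖ ∅ = {3, 0, 2, 1}

int(A) = ∅
cl(A)  = {3, 0, 2, 1}
∂A     = {3, 0, 2, 1}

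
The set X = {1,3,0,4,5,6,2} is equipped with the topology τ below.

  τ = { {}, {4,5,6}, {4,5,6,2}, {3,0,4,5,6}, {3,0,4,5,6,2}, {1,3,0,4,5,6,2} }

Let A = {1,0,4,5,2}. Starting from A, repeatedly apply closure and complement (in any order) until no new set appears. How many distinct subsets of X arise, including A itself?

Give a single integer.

complement {3,6}; its interior {}; cl(A) = X∖{} = {1,3,0,4,5,6,2}
With k = closure, c = complement:
  1. A     = {1,0,4,5,2}
  2. kA    = {1,3,0,4,5,6,2}
  3. cA    = {3,6}
  4. ckA   = {}
k, c of each give nothing new

4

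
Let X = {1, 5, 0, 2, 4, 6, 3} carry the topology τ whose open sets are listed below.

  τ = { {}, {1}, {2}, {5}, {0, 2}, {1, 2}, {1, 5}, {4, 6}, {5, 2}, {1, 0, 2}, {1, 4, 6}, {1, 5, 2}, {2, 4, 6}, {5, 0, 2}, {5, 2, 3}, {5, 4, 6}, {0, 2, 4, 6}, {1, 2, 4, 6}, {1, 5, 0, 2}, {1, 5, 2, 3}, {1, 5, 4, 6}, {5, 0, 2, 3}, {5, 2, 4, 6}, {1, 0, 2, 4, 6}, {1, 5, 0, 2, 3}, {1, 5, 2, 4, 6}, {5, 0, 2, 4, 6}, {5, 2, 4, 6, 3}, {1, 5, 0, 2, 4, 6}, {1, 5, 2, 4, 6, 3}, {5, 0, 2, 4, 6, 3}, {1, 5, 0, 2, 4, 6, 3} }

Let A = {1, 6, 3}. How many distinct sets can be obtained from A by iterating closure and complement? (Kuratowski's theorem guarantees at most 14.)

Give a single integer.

8

X∖A={5, 0, 2, 4}, int(X∖A)={5, 0, 2}, hence cl(A)={1, 4, 6, 3}
Orbit (k=closure, c=complement):
  1. A     = {1, 6, 3}
  2. kA    = {1, 4, 6, 3}
  3. cA    = {5, 0, 2, 4}
  4. ckA   = {5, 0, 2}
  5. kcA   = {5, 0, 2, 4, 6, 3}
  6. kckA  = {5, 0, 2, 3}
  7. ckcA  = {1}
  8. ckckA = {1, 4, 6}
(closed under both — stop)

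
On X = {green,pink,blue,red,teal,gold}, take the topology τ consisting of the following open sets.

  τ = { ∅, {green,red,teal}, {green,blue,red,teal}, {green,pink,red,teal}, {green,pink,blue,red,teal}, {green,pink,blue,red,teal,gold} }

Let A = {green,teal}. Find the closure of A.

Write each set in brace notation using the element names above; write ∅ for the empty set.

{green,pink,blue,red,teal,gold}

X∖A={pink,blue,red,gold}, int(X∖A)=∅, hence cl(A)={green,pink,blue,red,teal,gold}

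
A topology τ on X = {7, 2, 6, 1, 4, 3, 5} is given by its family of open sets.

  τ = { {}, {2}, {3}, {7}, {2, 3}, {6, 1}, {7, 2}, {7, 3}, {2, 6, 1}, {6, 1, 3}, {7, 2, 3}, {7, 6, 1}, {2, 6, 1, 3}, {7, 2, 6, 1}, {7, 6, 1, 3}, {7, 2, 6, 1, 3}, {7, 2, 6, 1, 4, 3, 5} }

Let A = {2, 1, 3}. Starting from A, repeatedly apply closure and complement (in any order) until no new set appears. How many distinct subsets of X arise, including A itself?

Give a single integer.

10

complement {7, 6, 4, 5}; its interior {7}; cl(A) = X∖{7} = {2, 6, 1, 4, 3, 5}
With k = closure, c = complement:
  1. A     = {2, 1, 3}
  2. kA    = {2, 6, 1, 4, 3, 5}
  3. cA    = {7, 6, 4, 5}
  4. ckA   = {7}
  5. kcA   = {7, 6, 1, 4, 5}
  6. kckA  = {7, 4, 5}
  7. ckcA  = {2, 3}
  8. ckckA = {2, 6, 1, 3}
  9. kckcA = {2, 4, 3, 5}
  10. ckckcA = {7, 6, 1}
k, c of each give nothing new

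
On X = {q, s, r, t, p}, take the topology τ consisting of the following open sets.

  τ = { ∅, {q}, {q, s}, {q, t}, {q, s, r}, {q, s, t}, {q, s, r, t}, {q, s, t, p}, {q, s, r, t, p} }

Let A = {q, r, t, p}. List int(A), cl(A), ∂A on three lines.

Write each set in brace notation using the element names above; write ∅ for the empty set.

int(A) = {q, t}
cl(A)  = {q, s, r, t, p}
∂A     = {s, r, p}

open subsets of A: ∅, {q}, {q, t}; so int(A) = {q, t}
closure: X∖int(X∖A) = X∖∅ = {q, s, r, t, p}
∂A = {q, s, r, t, p} minus {q, t} = {s, r, p}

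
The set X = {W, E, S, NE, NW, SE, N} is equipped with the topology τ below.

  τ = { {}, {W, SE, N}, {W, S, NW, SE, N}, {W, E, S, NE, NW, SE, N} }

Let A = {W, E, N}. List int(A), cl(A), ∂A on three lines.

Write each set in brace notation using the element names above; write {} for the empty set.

int(A) = {}
cl(A)  = {W, E, S, NE, NW, SE, N}
∂A     = {W, E, S, NE, NW, SE, N}

opens ⊆ A: {}; union → int = {}
complement {S, NE, NW, SE}; its interior {}; cl(A) = X∖{} = {W, E, S, NE, NW, SE, N}
boundary = {W, E, S, NE, NW, SE, N} ∖ {} = {W, E, S, NE, NW, SE, N}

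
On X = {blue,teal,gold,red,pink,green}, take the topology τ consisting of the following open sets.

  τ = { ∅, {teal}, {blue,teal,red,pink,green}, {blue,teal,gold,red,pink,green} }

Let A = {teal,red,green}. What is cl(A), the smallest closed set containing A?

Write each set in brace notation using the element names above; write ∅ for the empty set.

{blue,teal,gold,red,pink,green}

complement {blue,gold,pink}; its interior ∅; cl(A) = X∖∅ = {blue,teal,gold,red,pink,green}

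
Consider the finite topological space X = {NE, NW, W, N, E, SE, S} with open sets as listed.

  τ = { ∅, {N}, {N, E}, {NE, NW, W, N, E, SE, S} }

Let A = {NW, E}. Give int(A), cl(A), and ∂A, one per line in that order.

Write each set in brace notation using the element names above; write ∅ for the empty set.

interior: largest open inside A is ∅ (from ∅)
cl via duality: int({NE, W, N, SE, S}) = {N}, so X∖{N} = {NE, NW, W, E, SE, S}
cl∖int = {NE, NW, W, E, SE, S}

int(A) = ∅
cl(A)  = {NE, NW, W, E, SE, S}
∂A     = {NE, NW, W, E, SE, S}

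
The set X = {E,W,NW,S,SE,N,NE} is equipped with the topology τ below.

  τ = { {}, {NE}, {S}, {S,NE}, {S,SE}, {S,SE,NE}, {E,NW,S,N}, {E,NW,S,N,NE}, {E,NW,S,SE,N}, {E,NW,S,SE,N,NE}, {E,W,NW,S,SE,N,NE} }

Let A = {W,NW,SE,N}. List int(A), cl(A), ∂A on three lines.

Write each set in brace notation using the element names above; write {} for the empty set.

int(A) = {}
cl(A)  = {E,W,NW,SE,N}
∂A     = {E,W,NW,SE,N}

U open, U⊆A: {}. int(A) = ⋃ = {}
X∖A={E,S,NE}, int(X∖A)={S,NE}, hence cl(A)={E,W,NW,SE,N}
∂A: remove int from cl → {E,W,NW,SE,N}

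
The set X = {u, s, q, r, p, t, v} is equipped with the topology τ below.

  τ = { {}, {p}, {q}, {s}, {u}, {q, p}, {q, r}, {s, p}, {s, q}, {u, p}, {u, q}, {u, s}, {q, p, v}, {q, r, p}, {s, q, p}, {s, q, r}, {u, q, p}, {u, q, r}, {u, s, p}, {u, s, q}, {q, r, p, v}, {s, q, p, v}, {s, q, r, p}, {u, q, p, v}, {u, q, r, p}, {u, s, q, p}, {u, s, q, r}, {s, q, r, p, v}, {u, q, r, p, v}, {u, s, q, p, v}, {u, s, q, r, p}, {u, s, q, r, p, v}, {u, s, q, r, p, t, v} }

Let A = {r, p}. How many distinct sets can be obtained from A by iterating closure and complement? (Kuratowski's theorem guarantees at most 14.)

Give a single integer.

complement {u, s, q, t, v}; its interior {u, s, q}; cl(A) = X∖{u, s, q} = {r, p, t, v}
With k = closure, c = complement:
  1. A     = {r, p}
  2. kA    = {r, p, t, v}
  3. cA    = {u, s, q, t, v}
  4. ckA   = {u, s, q}
  5. kcA   = {u, s, q, r, t, v}
  6. ckcA  = {p}
  7. kckcA = {p, t, v}
  8. ckckcA = {u, s, q, r}
k, c of each give nothing new

8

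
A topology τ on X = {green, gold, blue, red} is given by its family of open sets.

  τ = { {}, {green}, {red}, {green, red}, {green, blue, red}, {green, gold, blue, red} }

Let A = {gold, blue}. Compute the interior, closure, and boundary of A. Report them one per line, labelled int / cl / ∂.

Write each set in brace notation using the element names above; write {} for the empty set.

U open, U⊆A: {}. int(A) = ⋃ = {}
X∖A={green, red}, int(X∖A)={green, red}, hence cl(A)={gold, blue}
∂A: remove int from cl → {gold, blue}

int(A) = {}
cl(A)  = {gold, blue}
∂A     = {gold, blue}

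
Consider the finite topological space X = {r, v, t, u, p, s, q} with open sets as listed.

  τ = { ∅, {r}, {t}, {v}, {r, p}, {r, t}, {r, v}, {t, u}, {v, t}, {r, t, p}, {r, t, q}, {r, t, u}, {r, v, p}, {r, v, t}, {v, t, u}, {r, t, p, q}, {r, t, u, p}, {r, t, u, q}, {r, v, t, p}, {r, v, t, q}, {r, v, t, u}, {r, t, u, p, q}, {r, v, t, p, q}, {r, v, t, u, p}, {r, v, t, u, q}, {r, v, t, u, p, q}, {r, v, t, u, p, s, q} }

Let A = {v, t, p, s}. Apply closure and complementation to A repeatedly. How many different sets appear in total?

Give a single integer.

X∖A={r, u, q}, int(X∖A)={r}, hence cl(A)={v, t, u, p, s, q}
Orbit (k=closure, c=complement):
  1. A     = {v, t, p, s}
  2. kA    = {v, t, u, p, s, q}
  3. cA    = {r, u, q}
  4. ckA   = {r}
  5. kcA   = {r, u, p, s, q}
  6. kckA  = {r, p, s, q}
  7. ckcA  = {v, t}
  8. ckckA = {v, t, u}
  9. kckcA = {v, t, u, s, q}
  10. ckckcA = {r, p}
(closed under both — stop)

10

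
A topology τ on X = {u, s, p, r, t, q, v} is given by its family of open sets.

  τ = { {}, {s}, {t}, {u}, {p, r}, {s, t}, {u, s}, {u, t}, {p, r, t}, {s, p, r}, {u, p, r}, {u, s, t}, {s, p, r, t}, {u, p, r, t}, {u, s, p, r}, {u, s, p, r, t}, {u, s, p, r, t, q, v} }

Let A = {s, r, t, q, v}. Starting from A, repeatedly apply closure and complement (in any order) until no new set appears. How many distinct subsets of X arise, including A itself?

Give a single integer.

cl via duality: int({u, p}) = {u}, so X∖{u} = {s, p, r, t, q, v}
Write k for closure, c for complement:
  1. A     = {s, r, t, q, v}
  2. kA    = {s, p, r, t, q, v}
  3. cA    = {u, p}
  4. ckA   = {u}
  5. kcA   = {u, p, r, q, v}
  6. kckA  = {u, q, v}
  7. ckcA  = {s, t}
  8. ckckA = {s, p, r, t}
  9. kckcA = {s, t, q, v}
  10. ckckcA = {u, p, r}
applying k or c yields no new set

10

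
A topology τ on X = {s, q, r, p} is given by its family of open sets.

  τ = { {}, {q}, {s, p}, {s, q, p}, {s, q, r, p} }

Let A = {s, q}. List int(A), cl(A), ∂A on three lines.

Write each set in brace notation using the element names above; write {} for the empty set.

int(A) = {q}
cl(A)  = {s, q, r, p}
∂A     = {s, r, p}

U open, U⊆A: {}, {q}. int(A) = ⋃ = {q}
X∖A={r, p}, int(X∖A)={}, hence cl(A)={s, q, r, p}
∂A: remove int from cl → {s, r, p}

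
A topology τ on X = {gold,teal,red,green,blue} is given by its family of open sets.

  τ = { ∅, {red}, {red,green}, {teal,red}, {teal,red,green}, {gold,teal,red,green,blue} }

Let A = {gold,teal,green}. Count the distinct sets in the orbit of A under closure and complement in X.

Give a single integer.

6

complement {red,blue}; its interior {red}; cl(A) = X∖{red} = {gold,teal,green,blue}
With k = closure, c = complement:
  1. A     = {gold,teal,green}
  2. kA    = {gold,teal,green,blue}
  3. cA    = {red,blue}
  4. ckA   = {red}
  5. kcA   = {gold,teal,red,green,blue}
  6. ckcA  = ∅
k, c of each give nothing new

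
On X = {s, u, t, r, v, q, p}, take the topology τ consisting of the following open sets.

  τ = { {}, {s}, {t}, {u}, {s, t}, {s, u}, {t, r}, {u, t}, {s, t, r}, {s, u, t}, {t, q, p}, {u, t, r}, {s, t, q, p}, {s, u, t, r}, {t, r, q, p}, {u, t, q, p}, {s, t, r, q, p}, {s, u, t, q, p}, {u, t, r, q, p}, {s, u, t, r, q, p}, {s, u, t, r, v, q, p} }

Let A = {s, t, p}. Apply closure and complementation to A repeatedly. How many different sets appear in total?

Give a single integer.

8

X∖A={u, r, v, q}, int(X∖A)={u}, hence cl(A)={s, t, r, v, q, p}
Orbit (k=closure, c=complement):
  1. A     = {s, t, p}
  2. kA    = {s, t, r, v, q, p}
  3. cA    = {u, r, v, q}
  4. ckA   = {u}
  5. kcA   = {u, r, v, q, p}
  6. kckA  = {u, v}
  7. ckcA  = {s, t}
  8. ckckA = {s, t, r, q, p}
(closed under both — stop)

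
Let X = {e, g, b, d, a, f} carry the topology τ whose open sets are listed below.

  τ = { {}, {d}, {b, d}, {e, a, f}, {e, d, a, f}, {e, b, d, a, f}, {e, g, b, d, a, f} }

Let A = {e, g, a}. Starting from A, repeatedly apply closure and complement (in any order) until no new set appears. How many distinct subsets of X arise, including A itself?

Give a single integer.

complement {b, d, f}; its interior {b, d}; cl(A) = X∖{b, d} = {e, g, a, f}
With k = closure, c = complement:
  1. A     = {e, g, a}
  2. kA    = {e, g, a, f}
  3. cA    = {b, d, f}
  4. ckA   = {b, d}
  5. kcA   = {e, g, b, d, a, f}
  6. kckA  = {g, b, d}
  7. ckcA  = {}
  8. ckckA = {e, a, f}
k, c of each give nothing new

8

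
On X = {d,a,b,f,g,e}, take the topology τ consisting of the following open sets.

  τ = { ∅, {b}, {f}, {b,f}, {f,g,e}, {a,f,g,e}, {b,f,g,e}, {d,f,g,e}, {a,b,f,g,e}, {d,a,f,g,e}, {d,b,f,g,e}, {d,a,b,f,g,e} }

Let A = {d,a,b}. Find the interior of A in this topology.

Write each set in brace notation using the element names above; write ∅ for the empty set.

open subsets of A: ∅, {b}; so int(A) = {b}

{b}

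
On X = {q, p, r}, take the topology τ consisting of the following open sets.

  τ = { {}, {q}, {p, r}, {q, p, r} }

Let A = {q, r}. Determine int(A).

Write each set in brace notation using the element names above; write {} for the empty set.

{q}

interior: largest open inside A is {q} (from {}, {q})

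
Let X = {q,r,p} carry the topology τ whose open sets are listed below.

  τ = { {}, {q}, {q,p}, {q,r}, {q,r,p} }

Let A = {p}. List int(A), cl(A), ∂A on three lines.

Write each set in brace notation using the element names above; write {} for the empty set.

U open, U⊆A: {}. int(A) = ⋃ = {}
X∖A={q,r}, int(X∖A)={q,r}, hence cl(A)={p}
∂A: remove int from cl → {p}

int(A) = {}
cl(A)  = {p}
∂A     = {p}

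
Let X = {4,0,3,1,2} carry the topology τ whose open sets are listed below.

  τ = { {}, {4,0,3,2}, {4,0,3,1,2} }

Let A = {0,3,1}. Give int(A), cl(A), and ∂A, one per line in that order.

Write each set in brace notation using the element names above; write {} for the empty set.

int(A) = {}
cl(A)  = {4,0,3,1,2}
∂A     = {4,0,3,1,2}

open subsets of A: {}; so int(A) = {}
closure: X∖int(X∖A) = X∖{} = {4,0,3,1,2}
∂A = {4,0,3,1,2} minus {} = {4,0,3,1,2}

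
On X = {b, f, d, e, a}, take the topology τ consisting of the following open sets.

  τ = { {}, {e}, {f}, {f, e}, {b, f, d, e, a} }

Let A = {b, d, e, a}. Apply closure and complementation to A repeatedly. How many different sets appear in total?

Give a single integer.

4

complement {f}; its interior {f}; cl(A) = X∖{f} = {b, d, e, a}
With k = closure, c = complement:
  1. A     = {b, d, e, a}
  2. cA    = {f}
  3. kcA   = {b, f, d, a}
  4. ckcA  = {e}
k, c of each give nothing new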